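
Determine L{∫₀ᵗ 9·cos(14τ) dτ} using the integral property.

L{∫₀ᵗ f(τ)dτ} = F(s)/s with F(s) = 9s/(s² + 196), so the result is (9s/(s² + 196))/s = 9/(s² + 196)

Final answer: 9/(s² + 196)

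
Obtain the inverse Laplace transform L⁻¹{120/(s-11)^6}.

L⁻¹{n!/(s-a)^(n+1)} = t^n·e^(at), so L⁻¹{120/(s-11)^6} = t^5·e^(11t)

Final answer: t^5·e^(11t)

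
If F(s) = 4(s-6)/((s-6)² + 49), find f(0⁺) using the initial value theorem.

f(0⁺) = lim_{s→∞} sF(s) = lim_{s→∞} 4s(s-6)/((s-6)² + 49) = 4

Final answer: 4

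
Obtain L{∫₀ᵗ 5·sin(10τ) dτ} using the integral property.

L{∫₀ᵗ f(τ)dτ} = F(s)/s with F(s) = 50/(s² + 100), so the result is (50/(s² + 100))/s = 50/(s(s² + 100))

Final answer: 50/(s(s² + 100))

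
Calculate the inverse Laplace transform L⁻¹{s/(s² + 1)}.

L⁻¹{s/(s² + 1)} = cos(t)

Final answer: cos(t)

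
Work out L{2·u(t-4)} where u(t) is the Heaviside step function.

L{u(t-a)} = e^(-as)/s. Here a=4, so L{u(t-4)} = e^(-4s)/s, and L{2·u(t-4)} = 2·e^(-4s)/s

Final answer: 2·e^(-4s)/s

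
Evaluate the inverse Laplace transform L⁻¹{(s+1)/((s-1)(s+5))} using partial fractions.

Using partial fractions, f(t) = (2e^t + 4e^(-5t))/6

Final answer: (2e^t + 4e^(-5t))/6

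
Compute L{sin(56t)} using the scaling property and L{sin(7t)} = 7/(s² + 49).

Using L{f(at)} = (1/a)F(s/a) with a=8: L{sin(56t)} = (1/8) · 7/((s/8)² + 49) = (1/8) · 7·64/(s² + 3136) = 56/(s² + 3136)

Final answer: 56/(s² + 3136)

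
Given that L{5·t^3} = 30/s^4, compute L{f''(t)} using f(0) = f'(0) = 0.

L{f''(t)} = s²F(s) - sf(0) - f'(0) = s²·30/s^4 - 0 - 0 = 30/s^2

Final answer: 30/s^2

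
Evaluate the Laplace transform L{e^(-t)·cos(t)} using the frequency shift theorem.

Frequency shift: L{e^(at)f(t)} = F(s-a). L{e^(-t)·cos(t)} = (s+1)/((s+1)² + 1)

Final answer: (s+1)/((s+1)² + 1)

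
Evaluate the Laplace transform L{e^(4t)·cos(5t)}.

L{e^(at)·cos(ωt)} = (s-a)/((s-a)² + ω²), so L{e^(4t)·cos(5t)} = (s-4)/((s-4)² + 25)

Final answer: (s-4)/((s-4)² + 25)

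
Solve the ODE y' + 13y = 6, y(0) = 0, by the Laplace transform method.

sY + 13Y = 6/s. Y = 6/(s(s+13)). Partial fractions: Y = 6/13/s - 6/13/(s+13)

Final answer: y(t) = 6/13(1 - e^(-13t))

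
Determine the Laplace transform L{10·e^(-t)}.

L{e^(at)} = 1/(s-a), so L{e^(-t)} = 1/(s+1). Then L{10·e^(-t)} = 10/(s+1)

Final answer: 10/(s+1)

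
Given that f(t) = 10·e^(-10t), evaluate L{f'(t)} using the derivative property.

f(0) = 10, F(s) = 10/(s+10). L{f'(t)} = s·F(s) - f(0) = 10s/(s+10) - 10 = (10s - 10(s+10))/(s+10) = -100/(s+10)

Final answer: -100/(s+10)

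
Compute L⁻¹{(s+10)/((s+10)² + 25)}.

Using frequency shift: L⁻¹{(s-a)/((s-a)² + b²)} = e^(at)cos(bt). Here a=-10, b=5

Final answer: e^(-10t)·cos(5t)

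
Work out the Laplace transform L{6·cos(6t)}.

L{cos(ωt)} = s/(s² + ω²), so L{cos(6t)} = s/(s² + 36). Then L{6·cos(6t)} = 6·s/(s² + 36) = 6s/(s² + 36)

Final answer: 6s/(s² + 36)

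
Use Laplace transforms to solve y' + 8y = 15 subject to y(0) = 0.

sY + 8Y = 15/s. Y = 15/(s(s+8)). Partial fractions: Y = 15/8/s - 15/8/(s+8)

Final answer: y(t) = 15/8(1 - e^(-8t))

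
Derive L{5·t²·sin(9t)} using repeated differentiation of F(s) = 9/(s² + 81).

F(s) = 9/(s² + 81). F'(s) = -18s/(s² + 81)². F''(s) = -18(81 - 3s²)/(s² + 81)³ = (54s² - 1458)/(s² + 81)³. So L{t²·sin(9t)} = (-1)² F''(s) = (54s² - 1458)/(s² + 81)³. Then L{5·t²·sin(9t)} = 5·(54s² - 1458)/(s² + 81)³ = (270s² - 7290)/(s² + 81)³

Final answer: (270s² - 7290)/(s² + 81)³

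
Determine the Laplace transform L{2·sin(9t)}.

L{sin(ωt)} = ω/(s² + ω²), so L{sin(9t)} = 9/(s² + 81). Then L{2·sin(9t)} = 2·9/(s² + 81) = 18/(s² + 81)

Final answer: 18/(s² + 81)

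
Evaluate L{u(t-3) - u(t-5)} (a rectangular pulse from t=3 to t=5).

L{u(t-a)} = e^(-as)/s. L{u(t-3) - u(t-5)} = (e^(-3s) - e^(-5s))/s

Final answer: (e^(-3s) - e^(-5s))/s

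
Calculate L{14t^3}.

L{t^n} = n!/s^(n+1). So L{14t^3} = 14·3!/s^4 = 84/s^4

Final answer: 84/s^4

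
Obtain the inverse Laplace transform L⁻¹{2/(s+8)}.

L⁻¹{1/(s-a)} = e^(at), so L⁻¹{1/(s+8)} = e^(-8t), and L⁻¹{2/(s+8)} = 2·e^(-8t)

Final answer: 2·e^(-8t)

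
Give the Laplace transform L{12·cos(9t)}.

L{cos(ωt)} = s/(s² + ω²), so L{cos(9t)} = s/(s² + 81). Then L{12·cos(9t)} = 12·s/(s² + 81) = 12s/(s² + 81)

Final answer: 12s/(s² + 81)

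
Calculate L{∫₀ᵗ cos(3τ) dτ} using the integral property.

L{∫₀ᵗ f(τ)dτ} = F(s)/s with F(s) = s/(s² + 9), so the result is (s/(s² + 9))/s = 1/(s² + 9)

Final answer: 1/(s² + 9)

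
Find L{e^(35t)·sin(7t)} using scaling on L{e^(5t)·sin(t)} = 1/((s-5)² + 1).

Scaling with a=7: L{e^(35t)·sin(7t)} = (1/7) · 1/((s/7-5)² + 1). Simplifying: 7/((s-35)² + 49)

Final answer: 7/((s-35)² + 49)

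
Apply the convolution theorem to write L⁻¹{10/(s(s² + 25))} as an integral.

10/(s(s² + 25)) = (1/s)·(10/(s² + 25)) = L{1}·L{2·sin(5t)}. So f(t) = 1*(2·sin(5t)) = ∫₀ᵗ 2·sin(5τ) dτ

Final answer: ∫₀ᵗ 2·sin(5τ) dτ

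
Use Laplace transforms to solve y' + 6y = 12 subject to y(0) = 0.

sY + 6Y = 12/s. Y = 12/(s(s+6)). Partial fractions: Y = 2/s - 2/(s+6)

Final answer: y(t) = 2(1 - e^(-6t))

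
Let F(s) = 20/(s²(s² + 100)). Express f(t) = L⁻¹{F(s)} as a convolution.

20/(s²(s² + 100)) = (1/s²)·(20/(s² + 100)) = L{t}·L{2·sin(10t)}. So f(t) = t*(2·sin(10t)) = ∫₀ᵗ 2τ·sin(10(t-τ)) dτ

Final answer: ∫₀ᵗ 2τ·sin(10(t-τ)) dτ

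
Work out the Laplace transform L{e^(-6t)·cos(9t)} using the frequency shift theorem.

Frequency shift: L{e^(at)f(t)} = F(s-a). L{e^(-6t)·cos(9t)} = (s+6)/((s+6)² + 81)

Final answer: (s+6)/((s+6)² + 81)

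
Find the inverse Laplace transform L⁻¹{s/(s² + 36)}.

L⁻¹{s/(s² + 36)} = cos(6t)

Final answer: cos(6t)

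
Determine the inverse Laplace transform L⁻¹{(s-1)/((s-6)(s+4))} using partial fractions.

Using partial fractions, f(t) = (5e^(6t) + 5e^(-4t))/10

Final answer: (5e^(6t) + 5e^(-4t))/10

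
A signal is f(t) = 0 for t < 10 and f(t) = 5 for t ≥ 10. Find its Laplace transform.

f(t) = 5·u(t-10). L{u(t-10)} = e^(-10s)/s, so L{f(t)} = 5·e^(-10s)/s

Final answer: 5·e^(-10s)/s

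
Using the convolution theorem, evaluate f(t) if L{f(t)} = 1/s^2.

1/s^2 = (1/s)·(1/s) = L{1}·L{1}. By convolution, f(t) = 1*1 = ∫₀ᵗ 1·1 dτ = t

Final answer: t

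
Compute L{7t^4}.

L{t^n} = n!/s^(n+1). So L{7t^4} = 7·4!/s^5 = 168/s^5

Final answer: 168/s^5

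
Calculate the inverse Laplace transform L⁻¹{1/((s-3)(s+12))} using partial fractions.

Decompose: A/(s-3) + B/(s+12). A = 1/15, B = -1/15. f(t) = (e^(3t) - e^(-12t))/15

Final answer: (e^(3t) - e^(-12t))/15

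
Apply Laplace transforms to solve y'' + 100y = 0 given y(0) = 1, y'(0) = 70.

L{y''} + 100L{y} = 0. s²Y - s - 70 + 100Y = 0. Y(s² + 100) = s + 70. Y = (s + 70)/(s² + 100). Inverting: y(t) = cos(10t) + 7sin(10t)

Final answer: y(t) = cos(10t) + 7sin(10t)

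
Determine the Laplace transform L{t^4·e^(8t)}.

L{t^n·e^(at)} = n!/(s-a)^(n+1), so L{t^4·e^(8t)} = 24/(s-8)^5

Final answer: 24/(s-8)^5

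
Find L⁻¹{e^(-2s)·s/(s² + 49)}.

L⁻¹{s/(s² + 49)} = cos(7t). By the time shift theorem, L⁻¹{e^(-as)F(s)} = u(t-a)f(t-a) with a=2, so L⁻¹{e^(-2s)·s/(s² + 49)} = u(t-2)·cos(7(t-2))

Final answer: u(t-2)·cos(7(t-2))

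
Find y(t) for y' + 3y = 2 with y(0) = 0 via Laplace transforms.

sY + 3Y = 2/s. Y = 2/(s(s+3)). Partial fractions: Y = 2/3/s - 2/3/(s+3)

Final answer: y(t) = 2/3(1 - e^(-3t))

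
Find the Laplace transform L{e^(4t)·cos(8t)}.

L{e^(at)·cos(ωt)} = (s-a)/((s-a)² + ω²), so L{e^(4t)·cos(8t)} = (s-4)/((s-4)² + 64)

Final answer: (s-4)/((s-4)² + 64)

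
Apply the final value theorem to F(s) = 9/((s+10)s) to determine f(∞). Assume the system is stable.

f(∞) = lim_{s→0} sF(s) = lim_{s→0} 9/(s+10) = 9/10

Final answer: 9/10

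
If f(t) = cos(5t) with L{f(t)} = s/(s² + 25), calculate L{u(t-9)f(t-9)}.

Time shift theorem: L{u(t-a)f(t-a)} = e^(-as)F(s). Here a=9, F(s) = s/(s² + 25), so L{u(t-9)f(t-9)} = e^(-9s)·s/(s² + 25)

Final answer: e^(-9s)·s/(s² + 25)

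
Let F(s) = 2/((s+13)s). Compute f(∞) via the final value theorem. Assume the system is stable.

f(∞) = lim_{s→0} sF(s) = lim_{s→0} 2/(s+13) = 2/13

Final answer: 2/13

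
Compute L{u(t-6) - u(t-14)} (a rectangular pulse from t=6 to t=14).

L{u(t-a)} = e^(-as)/s. L{u(t-6) - u(t-14)} = (e^(-6s) - e^(-14s))/s

Final answer: (e^(-6s) - e^(-14s))/s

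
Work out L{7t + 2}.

L{7t + 2} = 7·L{t} + 2·L{1} = 7/s² + 2/s

Final answer: 7/s² + 2/s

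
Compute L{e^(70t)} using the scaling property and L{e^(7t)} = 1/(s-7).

Using L{f(at)} = (1/a)F(s/a) with a=10 and f(t) = e^(7t): L{e^(70t)} = (1/10) · 1/((s/10)-7) = (1/10) · 10/(s-70) = 1/(s-70)

Final answer: 1/(s-70)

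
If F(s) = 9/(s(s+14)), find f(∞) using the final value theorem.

f(∞) = lim_{s→0} s·9/(s(s+14)) = lim_{s→0} 9/(s+14) = 9/14 = 9/14

Final answer: 9/14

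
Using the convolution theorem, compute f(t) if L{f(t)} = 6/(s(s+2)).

6/(s(s+2)) = (6/s)·(1/(s+2)) = L{6}·L{e^(-2t)}. By convolution, f(t) = 6*e^(-2t) = ∫₀ᵗ 6·e^(-2τ) dτ = 6·(1 - e^(-2t))/2

Final answer: 6·(1 - e^(-2t))/2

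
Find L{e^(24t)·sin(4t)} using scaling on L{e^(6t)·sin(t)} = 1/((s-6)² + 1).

Scaling with a=4: L{e^(24t)·sin(4t)} = (1/4) · 1/((s/4-6)² + 1). Simplifying: 4/((s-24)² + 16)

Final answer: 4/((s-24)² + 16)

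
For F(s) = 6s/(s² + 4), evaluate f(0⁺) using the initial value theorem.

f(0⁺) = lim_{s→∞} s·6s/(s² + 4) = lim_{s→∞} 6s²/(s² + 4) = 6

Final answer: 6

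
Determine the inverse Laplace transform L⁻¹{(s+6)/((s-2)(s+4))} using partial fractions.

Using partial fractions, f(t) = (8e^(2t) - 2e^(-4t))/6

Final answer: (8e^(2t) - 2e^(-4t))/6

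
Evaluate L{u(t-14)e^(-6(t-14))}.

u(t-a)f(t-a) with f(t)=e^(-6t). L{e^(-6t)} = 1/(s+6). By time shift: e^(-14s)/(s+6)

Final answer: e^(-14s)/(s+6)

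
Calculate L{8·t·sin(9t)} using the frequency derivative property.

L{sin(9t)} = 9/(s² + 81). By L{t·f(t)} = -F'(s): -d/ds[9/(s² + 81)] = -(9)·(-2s)/(s² + 81)² = 18s/(s² + 81)². Then L{8·t·sin(9t)} = 8·18s/(s² + 81)² = 144s/(s² + 81)²

Final answer: 144s/(s² + 81)²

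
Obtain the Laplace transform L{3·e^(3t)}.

L{e^(at)} = 1/(s-a), so L{e^(3t)} = 1/(s-3). Then L{3·e^(3t)} = 3/(s-3)

Final answer: 3/(s-3)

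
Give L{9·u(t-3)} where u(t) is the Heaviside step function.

L{u(t-a)} = e^(-as)/s. Here a=3, so L{u(t-3)} = e^(-3s)/s, and L{9·u(t-3)} = 9·e^(-3s)/s

Final answer: 9·e^(-3s)/s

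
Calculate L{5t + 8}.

L{5t + 8} = 5·L{t} + 8·L{1} = 5/s² + 8/s

Final answer: 5/s² + 8/s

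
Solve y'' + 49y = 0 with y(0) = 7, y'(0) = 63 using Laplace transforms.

L{y''} + 49L{y} = 0. s²Y - 7s - 63 + 49Y = 0. Y(s² + 49) = 7s + 63. Y = (7s + 63)/(s² + 49). Inverting: y(t) = 7cos(7t) + 9sin(7t)

Final answer: y(t) = 7cos(7t) + 9sin(7t)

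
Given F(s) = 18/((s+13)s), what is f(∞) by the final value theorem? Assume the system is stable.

f(∞) = lim_{s→0} sF(s) = lim_{s→0} 18/(s+13) = 18/13

Final answer: 18/13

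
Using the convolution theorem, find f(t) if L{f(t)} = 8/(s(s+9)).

8/(s(s+9)) = (8/s)·(1/(s+9)) = L{8}·L{e^(-9t)}. By convolution, f(t) = 8*e^(-9t) = ∫₀ᵗ 8·e^(-9τ) dτ = 8·(1 - e^(-9t))/9

Final answer: 8·(1 - e^(-9t))/9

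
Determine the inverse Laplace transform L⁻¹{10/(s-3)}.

L⁻¹{1/(s-a)} = e^(at), so L⁻¹{1/(s-3)} = e^(3t), and L⁻¹{10/(s-3)} = 10·e^(3t)

Final answer: 10·e^(3t)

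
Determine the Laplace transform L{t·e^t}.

L{t^n·e^(at)} = n!/(s-a)^(n+1), so L{t·e^t} = 1/(s-1)^2

Final answer: 1/(s-1)^2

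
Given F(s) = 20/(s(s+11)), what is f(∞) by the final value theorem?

f(∞) = lim_{s→0} s·20/(s(s+11)) = lim_{s→0} 20/(s+11) = 20/11 = 20/11

Final answer: 20/11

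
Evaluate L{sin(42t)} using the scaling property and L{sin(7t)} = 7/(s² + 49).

Using L{f(at)} = (1/a)F(s/a) with a=6: L{sin(42t)} = (1/6) · 7/((s/6)² + 49) = (1/6) · 7·36/(s² + 1764) = 42/(s² + 1764)

Final answer: 42/(s² + 1764)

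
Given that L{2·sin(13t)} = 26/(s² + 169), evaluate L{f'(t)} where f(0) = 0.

L{f'(t)} = s·F(s) - f(0) = s·26/(s² + 169) - 0 = 26s/(s² + 169)

Final answer: 26s/(s² + 169)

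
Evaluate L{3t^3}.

L{t^n} = n!/s^(n+1). So L{3t^3} = 3·3!/s^4 = 18/s^4

Final answer: 18/s^4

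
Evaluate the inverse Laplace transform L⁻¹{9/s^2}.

L⁻¹{n!/s^(n+1)} = t^n with n=1. So L⁻¹{1/s^2} = t, and L⁻¹{9/s^2} = (9/1)·t = 9·t

Final answer: 9·t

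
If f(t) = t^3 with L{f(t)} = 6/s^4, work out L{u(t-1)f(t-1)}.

Time shift theorem: L{u(t-a)f(t-a)} = e^(-as)F(s). Here a=1, F(s) = 6/s^4, so L{u(t-1)f(t-1)} = e^(-s)·6/s^4

Final answer: e^(-s)·6/s^4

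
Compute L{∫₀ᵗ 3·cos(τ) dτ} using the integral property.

L{∫₀ᵗ f(τ)dτ} = F(s)/s with F(s) = 3s/(s² + 1), so the result is (3s/(s² + 1))/s = 3/(s² + 1)

Final answer: 3/(s² + 1)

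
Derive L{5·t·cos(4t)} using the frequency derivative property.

L{cos(4t)} = s/(s² + 16). Derivative: d/ds[s/(s² + 16)] = [(s² + 16) - s·2s]/(s² + 16)² = (16 - s²)/(s² + 16)². So L{t·cos(4t)} = -F'(s) = (s² - 16)/(s² + 16)². Then L{5·t·cos(4t)} = 5·(s² - 16)/(s² + 16)²

Final answer: 5·(s² - 16)/(s² + 16)²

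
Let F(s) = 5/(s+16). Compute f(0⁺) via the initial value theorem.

f(0⁺) = lim_{s→∞} s·5/(s+16) = lim_{s→∞} 5s/(s+16) = 5

Final answer: 5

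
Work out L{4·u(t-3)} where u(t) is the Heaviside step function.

L{u(t-a)} = e^(-as)/s. Here a=3, so L{u(t-3)} = e^(-3s)/s, and L{4·u(t-3)} = 4·e^(-3s)/s

Final answer: 4·e^(-3s)/s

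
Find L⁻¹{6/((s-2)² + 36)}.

Form: b/((s-a)² + b²) → e^(at)sin(bt). With a=2, b=6

Final answer: e^(2t)·sin(6t)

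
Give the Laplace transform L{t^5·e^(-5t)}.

L{t^n·e^(at)} = n!/(s-a)^(n+1), so L{t^5·e^(-5t)} = 120/(s+5)^6

Final answer: 120/(s+5)^6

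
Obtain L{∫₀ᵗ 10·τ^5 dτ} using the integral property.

L{∫₀ᵗ f(τ)dτ} = F(s)/s with f(t) = 10t^5. F(s) = 1200/s^6, so L{∫₀ᵗ 10·τ^5 dτ} = (1200/s^6)/s = 1200/s^7. (Check: ∫₀ᵗ 10·τ^5 dτ = 10t^6/6.)

Final answer: 1200/s^7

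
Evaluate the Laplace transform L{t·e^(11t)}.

L{t^n·e^(at)} = n!/(s-a)^(n+1), so L{t·e^(11t)} = 1/(s-11)^2

Final answer: 1/(s-11)^2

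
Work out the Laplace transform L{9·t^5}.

L{t^n} = n!/s^(n+1), so L{t^5} = 120/s^6. Then L{9·t^5} = 9·120/s^6 = 1080/s^6

Final answer: 1080/s^6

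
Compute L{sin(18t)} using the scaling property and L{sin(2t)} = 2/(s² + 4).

Using L{f(at)} = (1/a)F(s/a) with a=9: L{sin(18t)} = (1/9) · 2/((s/9)² + 4) = (1/9) · 2·81/(s² + 324) = 18/(s² + 324)

Final answer: 18/(s² + 324)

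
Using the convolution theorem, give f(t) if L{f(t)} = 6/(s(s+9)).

6/(s(s+9)) = (6/s)·(1/(s+9)) = L{6}·L{e^(-9t)}. By convolution, f(t) = 6*e^(-9t) = ∫₀ᵗ 6·e^(-9τ) dτ = 6·(1 - e^(-9t))/9

Final answer: 6·(1 - e^(-9t))/9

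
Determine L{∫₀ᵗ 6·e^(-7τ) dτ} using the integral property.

L{∫₀ᵗ f(τ)dτ} = F(s)/s with F(s) = 6/(s+7), so L{∫₀ᵗ 6·e^(-7τ) dτ} = 6/(s(s+7))

Final answer: 6/(s(s+7))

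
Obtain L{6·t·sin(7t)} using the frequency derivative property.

L{sin(7t)} = 7/(s² + 49). By L{t·f(t)} = -F'(s): -d/ds[7/(s² + 49)] = -(7)·(-2s)/(s² + 49)² = 14s/(s² + 49)². Then L{6·t·sin(7t)} = 6·14s/(s² + 49)² = 84s/(s² + 49)²

Final answer: 84s/(s² + 49)²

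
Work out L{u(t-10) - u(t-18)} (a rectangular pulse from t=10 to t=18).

L{u(t-a)} = e^(-as)/s. L{u(t-10) - u(t-18)} = (e^(-10s) - e^(-18s))/s

Final answer: (e^(-10s) - e^(-18s))/s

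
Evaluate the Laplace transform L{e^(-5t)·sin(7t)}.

L{e^(at)·sin(ωt)} = ω/((s-a)² + ω²), so L{e^(-5t)·sin(7t)} = 7/((s+5)² + 49)

Final answer: 7/((s+5)² + 49)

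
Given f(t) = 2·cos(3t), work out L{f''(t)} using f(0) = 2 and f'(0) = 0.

F(s) = 2s/(s² + 9). L{f''(t)} = s²F(s) - sf(0) - f'(0) = 2s³/(s² + 9) - 2s = (2s³ - 2s(s² + 9))/(s² + 9) = -18s/(s² + 9)

Final answer: -18s/(s² + 9)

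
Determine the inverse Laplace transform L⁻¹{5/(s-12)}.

L⁻¹{1/(s-a)} = e^(at), so L⁻¹{1/(s-12)} = e^(12t), and L⁻¹{5/(s-12)} = 5·e^(12t)

Final answer: 5·e^(12t)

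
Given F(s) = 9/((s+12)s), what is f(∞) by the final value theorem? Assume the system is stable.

f(∞) = lim_{s→0} sF(s) = lim_{s→0} 9/(s+12) = 3/4

Final answer: 3/4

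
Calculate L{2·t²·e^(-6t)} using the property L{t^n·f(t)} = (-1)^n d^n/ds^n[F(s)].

L{e^(-6t)} = 1/(s+6). d/ds[1/(s+6)] = -1/(s+6)². d²/ds²[1/(s+6)] = 2/(s+6)³. So L{t²·e^(-6t)} = (-1)² · 2/(s+6)³ = 2/(s+6)³. Then L{2·t²·e^(-6t)} = 2·2/(s+6)³ = 4/(s+6)³

Final answer: 4/(s+6)³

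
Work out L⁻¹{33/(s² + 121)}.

This is the form c·a/(s² + a²) with a = 11, c = 3. L⁻¹ = 3·sin(11t)

Final answer: 3·sin(11t)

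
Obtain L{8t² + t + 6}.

L{8t² + t + 6} = 8·2/s³ + 1/s² + 6/s = 16/s³ + 1/s² + 6/s

Final answer: 16/s³ + 1/s² + 6/s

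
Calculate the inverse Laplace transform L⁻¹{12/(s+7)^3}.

L⁻¹{n!/(s-a)^(n+1)} = t^n·e^(at) with n=2, a=-7. So L⁻¹{2/(s+7)^3} = t^2·e^(-7t), and L⁻¹{12/(s+7)^3} = (12/2)·t^2·e^(-7t) = 6·t^2·e^(-7t)

Final answer: 6·t^2·e^(-7t)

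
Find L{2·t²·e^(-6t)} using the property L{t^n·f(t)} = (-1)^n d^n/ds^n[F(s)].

L{e^(-6t)} = 1/(s+6). d/ds[1/(s+6)] = -1/(s+6)². d²/ds²[1/(s+6)] = 2/(s+6)³. So L{t²·e^(-6t)} = (-1)² · 2/(s+6)³ = 2/(s+6)³. Then L{2·t²·e^(-6t)} = 2·2/(s+6)³ = 4/(s+6)³

Final answer: 4/(s+6)³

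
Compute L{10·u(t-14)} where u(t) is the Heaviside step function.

L{u(t-a)} = e^(-as)/s. Here a=14, so L{u(t-14)} = e^(-14s)/s, and L{10·u(t-14)} = 10·e^(-14s)/s

Final answer: 10·e^(-14s)/s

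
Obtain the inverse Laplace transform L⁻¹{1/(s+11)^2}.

L⁻¹{n!/(s-a)^(n+1)} = t^n·e^(at), so L⁻¹{1/(s+11)^2} = t·e^(-11t)

Final answer: t·e^(-11t)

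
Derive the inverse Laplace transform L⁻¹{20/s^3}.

L⁻¹{n!/s^(n+1)} = t^n with n=2. So L⁻¹{2/s^3} = t^2, and L⁻¹{20/s^3} = (20/2)·t^2 = 10·t^2

Final answer: 10·t^2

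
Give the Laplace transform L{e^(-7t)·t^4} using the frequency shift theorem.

L{e^(at)·t^n} = n!/(s-a)^(n+1), so L{e^(-7t)·t^4} = 24/(s+7)^5

Final answer: 24/(s+7)^5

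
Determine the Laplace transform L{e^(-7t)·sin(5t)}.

L{e^(at)·sin(ωt)} = ω/((s-a)² + ω²), so L{e^(-7t)·sin(5t)} = 5/((s+7)² + 25)

Final answer: 5/((s+7)² + 25)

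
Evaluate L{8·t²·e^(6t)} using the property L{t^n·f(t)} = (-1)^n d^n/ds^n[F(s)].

L{e^(6t)} = 1/(s-6). d/ds[1/(s-6)] = -1/(s-6)². d²/ds²[1/(s-6)] = 2/(s-6)³. So L{t²·e^(6t)} = (-1)² · 2/(s-6)³ = 2/(s-6)³. Then L{8·t²·e^(6t)} = 8·2/(s-6)³ = 16/(s-6)³

Final answer: 16/(s-6)³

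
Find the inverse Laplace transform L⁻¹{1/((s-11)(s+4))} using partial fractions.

Decompose: A/(s-11) + B/(s+4). A = 1/15, B = -1/15. f(t) = (e^(11t) - e^(-4t))/15

Final answer: (e^(11t) - e^(-4t))/15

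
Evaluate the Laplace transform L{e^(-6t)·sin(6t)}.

L{e^(at)·sin(ωt)} = ω/((s-a)² + ω²), so L{e^(-6t)·sin(6t)} = 6/((s+6)² + 36)

Final answer: 6/((s+6)² + 36)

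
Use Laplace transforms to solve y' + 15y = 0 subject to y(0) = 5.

L{y'} + 15L{y} = 0. sY - 5 + 15Y = 0. Y(s+15) = 5. Y = 5/(s+15)

Final answer: y(t) = 5e^(-15t)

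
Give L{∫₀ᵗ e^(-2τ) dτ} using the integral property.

L{∫₀ᵗ f(τ)dτ} = F(s)/s with F(s) = 1/(s+2), so L{∫₀ᵗ e^(-2τ) dτ} = 1/(s(s+2))

Final answer: 1/(s(s+2))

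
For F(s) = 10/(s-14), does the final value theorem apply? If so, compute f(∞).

sF(s) = 10s/(s-14) has a pole at s = 14 in the right half-plane. Theorem does NOT apply (unstable system; f(t) = 10·e^(14t) grows without bound).

Final answer: Not applicable (unstable)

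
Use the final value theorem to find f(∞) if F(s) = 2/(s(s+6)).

f(∞) = lim_{s→0} s·2/(s(s+6)) = lim_{s→0} 2/(s+6) = 2/6 = 1/3

Final answer: 1/3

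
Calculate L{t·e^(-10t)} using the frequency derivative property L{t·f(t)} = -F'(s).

L{e^(-10t)} = 1/(s+10). By frequency derivative: L{t·e^(-10t)} = -d/ds[1/(s+10)] = -(-1)/(s+10)² = 1/(s+10)²

Final answer: 1/(s+10)²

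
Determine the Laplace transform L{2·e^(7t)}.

L{e^(at)} = 1/(s-a), so L{e^(7t)} = 1/(s-7). Then L{2·e^(7t)} = 2/(s-7)

Final answer: 2/(s-7)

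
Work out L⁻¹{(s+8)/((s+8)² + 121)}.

Using frequency shift: L⁻¹{(s-a)/((s-a)² + b²)} = e^(at)cos(bt). Here a=-8, b=11

Final answer: e^(-8t)·cos(11t)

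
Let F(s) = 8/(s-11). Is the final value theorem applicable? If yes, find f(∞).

sF(s) = 8s/(s-11) has a pole at s = 11 in the right half-plane. Theorem does NOT apply (unstable system; f(t) = 8·e^(11t) grows without bound).

Final answer: Not applicable (unstable)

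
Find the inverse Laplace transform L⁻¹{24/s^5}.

L⁻¹{n!/s^(n+1)} = t^n with n=4. So L⁻¹{24/s^5} = t^4

Final answer: t^4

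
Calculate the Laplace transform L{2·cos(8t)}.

L{cos(ωt)} = s/(s² + ω²), so L{cos(8t)} = s/(s² + 64). Then L{2·cos(8t)} = 2·s/(s² + 64) = 2s/(s² + 64)

Final answer: 2s/(s² + 64)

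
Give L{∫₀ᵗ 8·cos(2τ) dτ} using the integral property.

L{∫₀ᵗ f(τ)dτ} = F(s)/s with F(s) = 8s/(s² + 4), so the result is (8s/(s² + 4))/s = 8/(s² + 4)

Final answer: 8/(s² + 4)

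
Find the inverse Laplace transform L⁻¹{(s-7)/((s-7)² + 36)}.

Using frequency shift, L⁻¹{(s-7)/((s-7)² + 36)} = e^(7t)·cos(6t)

Final answer: e^(7t)·cos(6t)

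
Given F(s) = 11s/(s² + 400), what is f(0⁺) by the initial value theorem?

f(0⁺) = lim_{s→∞} s·11s/(s² + 400) = lim_{s→∞} 11s²/(s² + 400) = 11

Final answer: 11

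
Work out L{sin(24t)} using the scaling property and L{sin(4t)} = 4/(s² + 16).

Using L{f(at)} = (1/a)F(s/a) with a=6: L{sin(24t)} = (1/6) · 4/((s/6)² + 16) = (1/6) · 4·36/(s² + 576) = 24/(s² + 576)

Final answer: 24/(s² + 576)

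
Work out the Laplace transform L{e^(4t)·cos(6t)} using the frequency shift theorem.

Frequency shift: L{e^(at)f(t)} = F(s-a). L{e^(4t)·cos(6t)} = (s-4)/((s-4)² + 36)

Final answer: (s-4)/((s-4)² + 36)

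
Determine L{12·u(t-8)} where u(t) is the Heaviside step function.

L{u(t-a)} = e^(-as)/s. Here a=8, so L{u(t-8)} = e^(-8s)/s, and L{12·u(t-8)} = 12·e^(-8s)/s

Final answer: 12·e^(-8s)/s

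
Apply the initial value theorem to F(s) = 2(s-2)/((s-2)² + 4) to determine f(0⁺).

f(0⁺) = lim_{s→∞} sF(s) = lim_{s→∞} 2s(s-2)/((s-2)² + 4) = 2

Final answer: 2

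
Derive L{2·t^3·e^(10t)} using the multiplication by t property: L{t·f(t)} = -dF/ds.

Using L{t^n·e^(at)} = n!/(s-a)^(n+1), L{t^3·e^(10t)} = 6/(s-10)^4, so L{2·t^3·e^(10t)} = 2·6/(s-10)^4 = 12/(s-10)^4

Final answer: 12/(s-10)^4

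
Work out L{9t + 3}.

L{9t + 3} = 9·L{t} + 3·L{1} = 9/s² + 3/s

Final answer: 9/s² + 3/s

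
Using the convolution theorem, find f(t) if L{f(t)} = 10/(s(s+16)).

10/(s(s+16)) = (10/s)·(1/(s+16)) = L{10}·L{e^(-16t)}. By convolution, f(t) = 10*e^(-16t) = ∫₀ᵗ 10·e^(-16τ) dτ = 10·(1 - e^(-16t))/16

Final answer: 10·(1 - e^(-16t))/16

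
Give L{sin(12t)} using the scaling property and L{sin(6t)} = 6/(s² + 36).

Using L{f(at)} = (1/a)F(s/a) with a=2: L{sin(12t)} = (1/2) · 6/((s/2)² + 36) = (1/2) · 6·4/(s² + 144) = 12/(s² + 144)

Final answer: 12/(s² + 144)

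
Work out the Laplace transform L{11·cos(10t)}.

L{cos(ωt)} = s/(s² + ω²), so L{cos(10t)} = s/(s² + 100). Then L{11·cos(10t)} = 11·s/(s² + 100) = 11s/(s² + 100)

Final answer: 11s/(s² + 100)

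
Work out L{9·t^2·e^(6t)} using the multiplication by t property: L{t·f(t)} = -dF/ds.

Using L{t^n·e^(at)} = n!/(s-a)^(n+1), L{t^2·e^(6t)} = 2/(s-6)^3, so L{9·t^2·e^(6t)} = 9·2/(s-6)^3 = 18/(s-6)^3

Final answer: 18/(s-6)^3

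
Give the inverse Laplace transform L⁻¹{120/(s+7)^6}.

L⁻¹{n!/(s-a)^(n+1)} = t^n·e^(at), so L⁻¹{120/(s+7)^6} = t^5·e^(-7t)

Final answer: t^5·e^(-7t)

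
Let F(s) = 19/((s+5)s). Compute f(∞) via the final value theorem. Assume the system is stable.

f(∞) = lim_{s→0} sF(s) = lim_{s→0} 19/(s+5) = 19/5

Final answer: 19/5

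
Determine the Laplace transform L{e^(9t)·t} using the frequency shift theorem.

L{e^(at)·t^n} = n!/(s-a)^(n+1), so L{e^(9t)·t} = 1/(s-9)^2

Final answer: 1/(s-9)^2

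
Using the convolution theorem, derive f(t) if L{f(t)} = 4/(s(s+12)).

4/(s(s+12)) = (4/s)·(1/(s+12)) = L{4}·L{e^(-12t)}. By convolution, f(t) = 4*e^(-12t) = ∫₀ᵗ 4·e^(-12τ) dτ = 4·(1 - e^(-12t))/12

Final answer: 4·(1 - e^(-12t))/12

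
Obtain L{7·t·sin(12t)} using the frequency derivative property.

L{sin(12t)} = 12/(s² + 144). By L{t·f(t)} = -F'(s): -d/ds[12/(s² + 144)] = -(12)·(-2s)/(s² + 144)² = 24s/(s² + 144)². Then L{7·t·sin(12t)} = 7·24s/(s² + 144)² = 168s/(s² + 144)²

Final answer: 168s/(s² + 144)²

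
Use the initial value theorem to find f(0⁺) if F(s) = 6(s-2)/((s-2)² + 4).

f(0⁺) = lim_{s→∞} sF(s) = lim_{s→∞} 6s(s-2)/((s-2)² + 4) = 6

Final answer: 6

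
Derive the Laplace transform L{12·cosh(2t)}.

L{cosh(ωt)} = s/(s² - ω²), so L{cosh(2t)} = s/(s² - 4). Then L{12·cosh(2t)} = 12·s/(s² - 4) = 12s/(s² - 4)

Final answer: 12s/(s² - 4)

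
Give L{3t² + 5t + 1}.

L{3t² + 5t + 1} = 3·2/s³ + 5/s² + 1/s = 6/s³ + 5/s² + 1/s

Final answer: 6/s³ + 5/s² + 1/s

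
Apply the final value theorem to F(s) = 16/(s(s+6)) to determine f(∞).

f(∞) = lim_{s→0} s·16/(s(s+6)) = lim_{s→0} 16/(s+6) = 16/6 = 8/3

Final answer: 8/3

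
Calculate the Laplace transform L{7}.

L{7} = 7 · L{1} = 7/s

Final answer: 7/s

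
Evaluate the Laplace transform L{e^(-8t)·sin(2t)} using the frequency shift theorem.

Frequency shift: L{e^(at)f(t)} = F(s-a). L{e^(-8t)·sin(2t)} = 2/((s+8)² + 4)

Final answer: 2/((s+8)² + 4)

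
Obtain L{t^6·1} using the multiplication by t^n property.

L{1} = 1/s. d^1/ds^1[1/s] = -1/s². d^2/ds^2[1/s] = 2/s^3. d^3/ds^3[1/s] = -6/s^4. d^4/ds^4[1/s] = 24/s^5. d^5/ds^5[1/s] = -120/s^6. d^6/ds^6[1/s] = 720/s^7. So L{t^6} = (-1)^{6}·720/s^7 = 720/s^7

Final answer: 720/s^7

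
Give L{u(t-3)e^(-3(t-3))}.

u(t-a)f(t-a) with f(t)=e^(-3t). L{e^(-3t)} = 1/(s+3). By time shift: e^(-3s)/(s+3)

Final answer: e^(-3s)/(s+3)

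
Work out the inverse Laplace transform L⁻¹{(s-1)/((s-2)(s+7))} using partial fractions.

Using partial fractions, f(t) = (e^(2t) + 8e^(-7t))/9

Final answer: (e^(2t) + 8e^(-7t))/9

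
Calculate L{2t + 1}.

L{2t + 1} = 2·L{t} + L{1} = 2/s² + 1/s

Final answer: 2/s² + 1/s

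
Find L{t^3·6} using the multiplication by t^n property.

L{6} = 6/s. d^1/ds^1[1/s] = -1/s². d^2/ds^2[1/s] = 2/s^3. d^3/ds^3[1/s] = -6/s^4. So L{t^3} = (-1)^{3}·-6/s^4 = 6/s^4. Then L{t^3·6} = 6·6/s^4 = 36/s^4

Final answer: 36/s^4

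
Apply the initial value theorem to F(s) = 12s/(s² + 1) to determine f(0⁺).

f(0⁺) = lim_{s→∞} s·12s/(s² + 1) = lim_{s→∞} 12s²/(s² + 1) = 12

Final answer: 12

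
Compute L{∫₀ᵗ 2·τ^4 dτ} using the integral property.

L{∫₀ᵗ f(τ)dτ} = F(s)/s with f(t) = 2t^4. F(s) = 48/s^5, so L{∫₀ᵗ 2·τ^4 dτ} = (48/s^5)/s = 48/s^6. (Check: ∫₀ᵗ 2·τ^4 dτ = 2t^5/5.)

Final answer: 48/s^6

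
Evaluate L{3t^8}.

L{t^n} = n!/s^(n+1). So L{3t^8} = 3·8!/s^9 = 120960/s^9

Final answer: 120960/s^9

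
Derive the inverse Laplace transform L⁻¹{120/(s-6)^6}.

L⁻¹{n!/(s-a)^(n+1)} = t^n·e^(at), so L⁻¹{120/(s-6)^6} = t^5·e^(6t)

Final answer: t^5·e^(6t)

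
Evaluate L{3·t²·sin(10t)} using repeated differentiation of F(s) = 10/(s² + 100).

F(s) = 10/(s² + 100). F'(s) = -20s/(s² + 100)². F''(s) = -20(100 - 3s²)/(s² + 100)³ = (60s² - 2000)/(s² + 100)³. So L{t²·sin(10t)} = (-1)² F''(s) = (60s² - 2000)/(s² + 100)³. Then L{3·t²·sin(10t)} = 3·(60s² - 2000)/(s² + 100)³ = (180s² - 6000)/(s² + 100)³

Final answer: (180s² - 6000)/(s² + 100)³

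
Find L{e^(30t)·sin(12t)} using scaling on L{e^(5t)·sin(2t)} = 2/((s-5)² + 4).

Scaling with a=6: L{e^(30t)·sin(12t)} = (1/6) · 2/((s/6-5)² + 4). Simplifying: 12/((s-30)² + 144)

Final answer: 12/((s-30)² + 144)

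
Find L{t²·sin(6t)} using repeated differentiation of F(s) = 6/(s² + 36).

F(s) = 6/(s² + 36). F'(s) = -12s/(s² + 36)². F''(s) = -12(36 - 3s²)/(s² + 36)³ = (36s² - 432)/(s² + 36)³. So L{t²·sin(6t)} = (-1)² F''(s) = (36s² - 432)/(s² + 36)³

Final answer: (36s² - 432)/(s² + 36)³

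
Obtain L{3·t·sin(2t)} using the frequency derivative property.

L{sin(2t)} = 2/(s² + 4). By L{t·f(t)} = -F'(s): -d/ds[2/(s² + 4)] = -(2)·(-2s)/(s² + 4)² = 4s/(s² + 4)². Then L{3·t·sin(2t)} = 3·4s/(s² + 4)² = 12s/(s² + 4)²

Final answer: 12s/(s² + 4)²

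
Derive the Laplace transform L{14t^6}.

L{14t^6} = 14 · L{t^6} = 14 · 720/s^7 = 10080/s^7

Final answer: 10080/s^7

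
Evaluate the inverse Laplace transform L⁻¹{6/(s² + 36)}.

L⁻¹{6/(s² + 36)} = sin(6t)

Final answer: sin(6t)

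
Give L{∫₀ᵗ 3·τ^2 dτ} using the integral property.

L{∫₀ᵗ f(τ)dτ} = F(s)/s with f(t) = 3t^2. F(s) = 6/s^3, so L{∫₀ᵗ 3·τ^2 dτ} = (6/s^3)/s = 6/s^4. (Check: ∫₀ᵗ 3·τ^2 dτ = 3t^3/3.)

Final answer: 6/s^4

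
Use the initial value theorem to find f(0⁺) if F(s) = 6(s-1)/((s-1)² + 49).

f(0⁺) = lim_{s→∞} sF(s) = lim_{s→∞} 6s(s-1)/((s-1)² + 49) = 6

Final answer: 6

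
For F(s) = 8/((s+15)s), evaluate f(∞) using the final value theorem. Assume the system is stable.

f(∞) = lim_{s→0} sF(s) = lim_{s→0} 8/(s+15) = 8/15

Final answer: 8/15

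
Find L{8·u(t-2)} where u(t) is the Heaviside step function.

L{u(t-a)} = e^(-as)/s. Here a=2, so L{u(t-2)} = e^(-2s)/s, and L{8·u(t-2)} = 8·e^(-2s)/s

Final answer: 8·e^(-2s)/s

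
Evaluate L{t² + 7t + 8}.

L{t² + 7t + 8} = 2/s³ + 7/s² + 8/s = 2/s³ + 7/s² + 8/s

Final answer: 2/s³ + 7/s² + 8/s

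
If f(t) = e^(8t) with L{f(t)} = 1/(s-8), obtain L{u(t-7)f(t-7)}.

Time shift theorem: L{u(t-a)f(t-a)} = e^(-as)F(s). Here a=7, F(s) = 1/(s-8), so L{u(t-7)f(t-7)} = e^(-7s)·1/(s-8)

Final answer: e^(-7s)·1/(s-8)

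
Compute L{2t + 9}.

L{2t + 9} = 2·L{t} + 9·L{1} = 2/s² + 9/s

Final answer: 2/s² + 9/s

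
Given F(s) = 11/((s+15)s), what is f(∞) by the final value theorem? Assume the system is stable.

f(∞) = lim_{s→0} sF(s) = lim_{s→0} 11/(s+15) = 11/15

Final answer: 11/15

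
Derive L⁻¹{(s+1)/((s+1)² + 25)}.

Using frequency shift: L⁻¹{(s-a)/((s-a)² + b²)} = e^(at)cos(bt). Here a=-1, b=5

Final answer: e^(-t)·cos(5t)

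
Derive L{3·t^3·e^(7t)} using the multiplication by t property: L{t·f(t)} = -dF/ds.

Using L{t^n·e^(at)} = n!/(s-a)^(n+1), L{t^3·e^(7t)} = 6/(s-7)^4, so L{3·t^3·e^(7t)} = 3·6/(s-7)^4 = 18/(s-7)^4

Final answer: 18/(s-7)^4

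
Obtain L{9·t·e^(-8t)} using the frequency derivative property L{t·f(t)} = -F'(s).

L{e^(-8t)} = 1/(s+8). By frequency derivative: L{t·e^(-8t)} = -d/ds[1/(s+8)] = -(-1)/(s+8)² = 1/(s+8)². Then L{9·t·e^(-8t)} = 9·1/(s+8)² = 9/(s+8)²

Final answer: 9/(s+8)²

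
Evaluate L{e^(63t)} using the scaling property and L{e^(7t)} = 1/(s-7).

Using L{f(at)} = (1/a)F(s/a) with a=9 and f(t) = e^(7t): L{e^(63t)} = (1/9) · 1/((s/9)-7) = (1/9) · 9/(s-63) = 1/(s-63)

Final answer: 1/(s-63)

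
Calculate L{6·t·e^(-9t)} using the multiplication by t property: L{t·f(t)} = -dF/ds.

Using L{t^n·e^(at)} = n!/(s-a)^(n+1), L{t·e^(-9t)} = 1/(s+9)^2, so L{6·t·e^(-9t)} = 6·1/(s+9)^2 = 6/(s+9)^2

Final answer: 6/(s+9)^2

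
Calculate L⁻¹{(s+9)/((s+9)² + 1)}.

Using frequency shift: L⁻¹{(s-a)/((s-a)² + b²)} = e^(at)cos(bt). Here a=-9, b=1

Final answer: e^(-9t)·cos(t)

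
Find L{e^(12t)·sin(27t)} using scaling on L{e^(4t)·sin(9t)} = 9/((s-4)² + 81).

Scaling with a=3: L{e^(12t)·sin(27t)} = (1/3) · 9/((s/3-4)² + 81). Simplifying: 27/((s-12)² + 729)

Final answer: 27/((s-12)² + 729)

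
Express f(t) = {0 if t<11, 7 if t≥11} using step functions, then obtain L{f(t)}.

f(t) = 7·u(t-11). L{u(t-11)} = e^(-11s)/s, so L{f(t)} = 7·e^(-11s)/s

Final answer: 7·e^(-11s)/s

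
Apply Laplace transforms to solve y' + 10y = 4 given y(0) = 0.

sY + 10Y = 4/s. Y = 4/(s(s+10)). Partial fractions: Y = 2/5/s - 2/5/(s+10)

Final answer: y(t) = 2/5(1 - e^(-10t))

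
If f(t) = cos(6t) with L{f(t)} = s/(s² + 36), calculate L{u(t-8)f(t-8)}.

Time shift theorem: L{u(t-a)f(t-a)} = e^(-as)F(s). Here a=8, F(s) = s/(s² + 36), so L{u(t-8)f(t-8)} = e^(-8s)·s/(s² + 36)

Final answer: e^(-8s)·s/(s² + 36)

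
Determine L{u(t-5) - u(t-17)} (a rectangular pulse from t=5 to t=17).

L{u(t-a)} = e^(-as)/s. L{u(t-5) - u(t-17)} = (e^(-5s) - e^(-17s))/s

Final answer: (e^(-5s) - e^(-17s))/s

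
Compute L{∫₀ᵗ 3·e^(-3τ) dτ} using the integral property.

L{∫₀ᵗ f(τ)dτ} = F(s)/s with F(s) = 3/(s+3), so L{∫₀ᵗ 3·e^(-3τ) dτ} = 3/(s(s+3))

Final answer: 3/(s(s+3))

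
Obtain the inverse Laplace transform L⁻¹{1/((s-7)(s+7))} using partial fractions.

Decompose: A/(s-7) + B/(s+7). A = 1/14, B = -1/14. f(t) = (e^(7t) - e^(-7t))/14

Final answer: (e^(7t) - e^(-7t))/14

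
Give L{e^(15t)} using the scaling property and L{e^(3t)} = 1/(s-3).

Using L{f(at)} = (1/a)F(s/a) with a=5 and f(t) = e^(3t): L{e^(15t)} = (1/5) · 1/((s/5)-3) = (1/5) · 5/(s-15) = 1/(s-15)

Final answer: 1/(s-15)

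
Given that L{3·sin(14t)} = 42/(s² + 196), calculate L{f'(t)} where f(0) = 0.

L{f'(t)} = s·F(s) - f(0) = s·42/(s² + 196) - 0 = 42s/(s² + 196)

Final answer: 42s/(s² + 196)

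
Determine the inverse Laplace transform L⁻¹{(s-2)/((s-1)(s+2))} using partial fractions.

Using partial fractions, f(t) = (-e^t + 4e^(-2t))/3

Final answer: (-e^t + 4e^(-2t))/3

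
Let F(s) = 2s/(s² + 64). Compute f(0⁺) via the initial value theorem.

f(0⁺) = lim_{s→∞} s·2s/(s² + 64) = lim_{s→∞} 2s²/(s² + 64) = 2

Final answer: 2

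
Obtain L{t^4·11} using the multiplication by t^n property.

L{11} = 11/s. d^1/ds^1[1/s] = -1/s². d^2/ds^2[1/s] = 2/s^3. d^3/ds^3[1/s] = -6/s^4. d^4/ds^4[1/s] = 24/s^5. So L{t^4} = (-1)^{4}·24/s^5 = 24/s^5. Then L{t^4·11} = 11·24/s^5 = 264/s^5

Final answer: 264/s^5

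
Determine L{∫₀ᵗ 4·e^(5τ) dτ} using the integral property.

L{∫₀ᵗ f(τ)dτ} = F(s)/s with F(s) = 4/(s-5), so L{∫₀ᵗ 4·e^(5τ) dτ} = 4/(s(s-5))

Final answer: 4/(s(s-5))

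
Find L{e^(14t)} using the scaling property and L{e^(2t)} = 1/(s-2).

Using L{f(at)} = (1/a)F(s/a) with a=7 and f(t) = e^(2t): L{e^(14t)} = (1/7) · 1/((s/7)-2) = (1/7) · 7/(s-14) = 1/(s-14)

Final answer: 1/(s-14)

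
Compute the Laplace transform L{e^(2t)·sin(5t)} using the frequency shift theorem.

Frequency shift: L{e^(at)f(t)} = F(s-a). L{e^(2t)·sin(5t)} = 5/((s-2)² + 25)

Final answer: 5/((s-2)² + 25)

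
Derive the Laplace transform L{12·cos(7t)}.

L{cos(ωt)} = s/(s² + ω²), so L{cos(7t)} = s/(s² + 49). Then L{12·cos(7t)} = 12·s/(s² + 49) = 12s/(s² + 49)

Final answer: 12s/(s² + 49)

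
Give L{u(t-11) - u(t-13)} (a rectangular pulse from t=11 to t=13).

L{u(t-a)} = e^(-as)/s. L{u(t-11) - u(t-13)} = (e^(-11s) - e^(-13s))/s

Final answer: (e^(-11s) - e^(-13s))/s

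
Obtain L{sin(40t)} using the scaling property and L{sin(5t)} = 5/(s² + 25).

Using L{f(at)} = (1/a)F(s/a) with a=8: L{sin(40t)} = (1/8) · 5/((s/8)² + 25) = (1/8) · 5·64/(s² + 1600) = 40/(s² + 1600)

Final answer: 40/(s² + 1600)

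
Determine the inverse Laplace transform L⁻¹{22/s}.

L⁻¹{c/s} = c, so L⁻¹{22/s} = 22

Final answer: 22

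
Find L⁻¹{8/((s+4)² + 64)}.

Form: b/((s-a)² + b²) → e^(at)sin(bt). With a=-4, b=8

Final answer: e^(-4t)·sin(8t)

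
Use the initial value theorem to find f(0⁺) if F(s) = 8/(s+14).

f(0⁺) = lim_{s→∞} s·8/(s+14) = lim_{s→∞} 8s/(s+14) = 8

Final answer: 8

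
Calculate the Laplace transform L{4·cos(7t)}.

L{cos(ωt)} = s/(s² + ω²), so L{cos(7t)} = s/(s² + 49). Then L{4·cos(7t)} = 4·s/(s² + 49) = 4s/(s² + 49)

Final answer: 4s/(s² + 49)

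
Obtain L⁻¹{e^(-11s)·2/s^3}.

L⁻¹{2/s^3} = t^2. By the time shift theorem, L⁻¹{e^(-as)F(s)} = u(t-a)f(t-a) with a=11, so L⁻¹{e^(-11s)·2/s^3} = u(t-11)·(t-11)^2

Final answer: u(t-11)·(t-11)^2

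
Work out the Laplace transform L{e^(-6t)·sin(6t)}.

L{e^(at)·sin(ωt)} = ω/((s-a)² + ω²), so L{e^(-6t)·sin(6t)} = 6/((s+6)² + 36)

Final answer: 6/((s+6)² + 36)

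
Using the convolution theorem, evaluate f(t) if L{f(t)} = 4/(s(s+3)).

4/(s(s+3)) = (4/s)·(1/(s+3)) = L{4}·L{e^(-3t)}. By convolution, f(t) = 4*e^(-3t) = ∫₀ᵗ 4·e^(-3τ) dτ = 4·(1 - e^(-3t))/3

Final answer: 4·(1 - e^(-3t))/3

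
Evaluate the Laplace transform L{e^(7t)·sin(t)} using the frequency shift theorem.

Frequency shift: L{e^(at)f(t)} = F(s-a). L{e^(7t)·sin(t)} = 1/((s-7)² + 1)

Final answer: 1/((s-7)² + 1)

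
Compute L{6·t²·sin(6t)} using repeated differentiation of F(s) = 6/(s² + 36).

F(s) = 6/(s² + 36). F'(s) = -12s/(s² + 36)². F''(s) = -12(36 - 3s²)/(s² + 36)³ = (36s² - 432)/(s² + 36)³. So L{t²·sin(6t)} = (-1)² F''(s) = (36s² - 432)/(s² + 36)³. Then L{6·t²·sin(6t)} = 6·(36s² - 432)/(s² + 36)³ = (216s² - 2592)/(s² + 36)³

Final answer: (216s² - 2592)/(s² + 36)³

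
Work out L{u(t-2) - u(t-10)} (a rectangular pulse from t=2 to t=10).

L{u(t-a)} = e^(-as)/s. L{u(t-2) - u(t-10)} = (e^(-2s) - e^(-10s))/s

Final answer: (e^(-2s) - e^(-10s))/s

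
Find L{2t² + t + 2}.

L{2t² + t + 2} = 2·2/s³ + 1/s² + 2/s = 4/s³ + 1/s² + 2/s

Final answer: 4/s³ + 1/s² + 2/s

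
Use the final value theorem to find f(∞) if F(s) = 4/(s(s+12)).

f(∞) = lim_{s→0} s·4/(s(s+12)) = lim_{s→0} 4/(s+12) = 4/12 = 1/3

Final answer: 1/3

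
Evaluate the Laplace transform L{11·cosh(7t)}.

L{cosh(ωt)} = s/(s² - ω²), so L{cosh(7t)} = s/(s² - 49). Then L{11·cosh(7t)} = 11·s/(s² - 49) = 11s/(s² - 49)

Final answer: 11s/(s² - 49)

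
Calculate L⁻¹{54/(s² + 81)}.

This is the form c·a/(s² + a²) with a = 9, c = 6. L⁻¹ = 6·sin(9t)

Final answer: 6·sin(9t)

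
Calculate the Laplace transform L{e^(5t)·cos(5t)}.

L{e^(at)·cos(ωt)} = (s-a)/((s-a)² + ω²), so L{e^(5t)·cos(5t)} = (s-5)/((s-5)² + 25)

Final answer: (s-5)/((s-5)² + 25)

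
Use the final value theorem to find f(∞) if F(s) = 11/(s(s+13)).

f(∞) = lim_{s→0} s·11/(s(s+13)) = lim_{s→0} 11/(s+13) = 11/13 = 11/13

Final answer: 11/13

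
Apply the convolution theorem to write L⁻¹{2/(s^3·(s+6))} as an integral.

2/(s^3·(s+6)) = (2/s^3)·(1/(s+6)) = L{t^2}·L{e^(-6t)}. So f(t) = t^2*e^(-6t) = ∫₀ᵗ τ^2·e^(-6(t-τ)) dτ

Final answer: ∫₀ᵗ τ^2·e^(-6(t-τ)) dτ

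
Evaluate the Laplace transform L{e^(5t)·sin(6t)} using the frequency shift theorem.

Frequency shift: L{e^(at)f(t)} = F(s-a). L{e^(5t)·sin(6t)} = 6/((s-5)² + 36)

Final answer: 6/((s-5)² + 36)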